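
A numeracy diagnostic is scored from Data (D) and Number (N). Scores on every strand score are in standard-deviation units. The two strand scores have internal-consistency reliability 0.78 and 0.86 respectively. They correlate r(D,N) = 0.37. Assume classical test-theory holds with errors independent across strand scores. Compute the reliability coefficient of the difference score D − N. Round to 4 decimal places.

0.7143

Var(D−N) = 1 + 1 − 2·0.37 = 2 − 0.74 = 1.26.
Under uncorrelated errors the observed covariances equal the true-score covariances, so only the own-variance terms attenuate.
True-score variance = [0.78 + 0.86] − 0.74 = 1.64 − 0.74 = 0.9.
Reliability = 0.9 / 1.26 = 0.7143.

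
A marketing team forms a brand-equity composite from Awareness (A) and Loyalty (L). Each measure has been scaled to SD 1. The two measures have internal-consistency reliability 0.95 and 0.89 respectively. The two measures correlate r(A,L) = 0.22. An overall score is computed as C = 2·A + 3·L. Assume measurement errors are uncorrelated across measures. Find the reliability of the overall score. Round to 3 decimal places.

Var(C) = 2² + 3² + 2·[6·0.22] = 13 + 2.64 = 15.64.
Because errors are independent across components, Cov(Tᵢ,Tⱼ) = Cov(Xᵢ,Xⱼ); the off-diagonal part of the true-score variance is the same as above.
True-score variance = [2²·0.95 + 3²·0.89] + 2.64 = 11.81 + 2.64 = 14.45.
Reliability = 14.45 / 15.64 = 0.924.

0.924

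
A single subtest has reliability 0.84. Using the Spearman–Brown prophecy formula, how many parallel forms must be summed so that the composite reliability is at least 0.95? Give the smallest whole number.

k ≥ ρ*(1−ρ₁)/(ρ₁(1−ρ*)) = 0.95·0.16 / (0.84·0.05) = 3.619.
Smallest integer k = 4.

4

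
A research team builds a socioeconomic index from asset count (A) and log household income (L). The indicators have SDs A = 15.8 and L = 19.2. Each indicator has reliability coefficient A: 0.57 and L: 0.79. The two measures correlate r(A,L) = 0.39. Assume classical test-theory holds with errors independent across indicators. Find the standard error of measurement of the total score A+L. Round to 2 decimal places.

Var(total) = 618.28 + 236.621 = 854.901.
True-score variance = 433.52 + 236.621 = 670.141, so reliability = 0.7839.
Error variance = 854.901 − 670.141 = 184.76; SEM = √184.76 = 13.59.

13.59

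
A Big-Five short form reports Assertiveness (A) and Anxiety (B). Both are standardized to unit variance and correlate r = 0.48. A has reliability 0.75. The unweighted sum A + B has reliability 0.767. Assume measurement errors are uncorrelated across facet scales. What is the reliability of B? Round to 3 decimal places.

Var(A+B) = 2 + 2·0.48 = 2.960.
True-score variance = ρ_A + ρ_B + 2·0.48, so 0.767 = (0.75 + ρ_B + 0.96) / 2.960.
ρ_B = 0.767·2.960 − 0.75 − 0.96 = 0.560.

0.560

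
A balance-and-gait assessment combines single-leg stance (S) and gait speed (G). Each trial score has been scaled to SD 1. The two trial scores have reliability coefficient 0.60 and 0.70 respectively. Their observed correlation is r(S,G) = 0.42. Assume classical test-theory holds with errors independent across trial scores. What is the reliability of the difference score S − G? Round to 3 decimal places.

0.397

Var(S−G) = 1 + 1 − 2·0.42 = 2 − 0.84 = 1.16.
With uncorrelated errors the cross-covariances are all true-score covariance, so they carry over unchanged; only the diagonal terms shrink to ρᵢσᵢ².
True-score variance = [0.60 + 0.70] − 0.84 = 1.3 − 0.84 = 0.46.
Reliability = 0.46 / 1.16 = 0.397.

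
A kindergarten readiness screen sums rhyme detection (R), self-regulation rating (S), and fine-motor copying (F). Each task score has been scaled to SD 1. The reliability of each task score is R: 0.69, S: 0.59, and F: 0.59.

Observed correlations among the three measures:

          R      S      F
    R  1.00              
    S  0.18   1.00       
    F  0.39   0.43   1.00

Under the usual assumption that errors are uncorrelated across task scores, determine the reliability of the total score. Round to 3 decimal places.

0.774

Var(R+S+F) = 3 + 2·[0.18 + 0.39 + 0.43] = 3 + 2 = 5.
Because errors are independent across components, Cov(Tᵢ,Tⱼ) = Cov(Xᵢ,Xⱼ); the off-diagonal part of the true-score variance is the same as above.
True-score variance = [0.69 + 0.59 + 0.59] + 2 = 1.87 + 2 = 3.87.
Reliability = 3.87 / 5 = 0.774.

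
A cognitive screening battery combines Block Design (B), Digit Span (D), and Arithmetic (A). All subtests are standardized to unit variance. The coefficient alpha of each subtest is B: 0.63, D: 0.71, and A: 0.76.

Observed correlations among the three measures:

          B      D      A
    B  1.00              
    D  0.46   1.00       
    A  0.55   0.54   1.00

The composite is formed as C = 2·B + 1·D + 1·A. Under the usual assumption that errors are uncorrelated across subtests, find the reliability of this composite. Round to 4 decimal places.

0.8192

Var(C) = 2² + 1 + 1 + 2·[2·0.46 + 2·0.55 + 0.54] = 6 + 5.12 = 11.12.
Under uncorrelated errors the observed covariances equal the true-score covariances, so only the own-variance terms attenuate.
True-score variance = [2²·0.63 + 0.71 + 0.76] + 5.12 = 3.99 + 5.12 = 9.11.
Reliability = 9.11 / 11.12 = 0.8192.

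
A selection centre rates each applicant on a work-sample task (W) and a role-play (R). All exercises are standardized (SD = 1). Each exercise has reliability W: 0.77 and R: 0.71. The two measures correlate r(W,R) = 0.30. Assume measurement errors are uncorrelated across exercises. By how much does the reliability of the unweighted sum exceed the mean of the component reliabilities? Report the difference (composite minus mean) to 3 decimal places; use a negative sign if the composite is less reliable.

Var(sum) = 2 + 0.6 = 2.6; true-score variance = 1.48 + 0.6 = 2.08; composite reliability = 0.8000.
Mean component reliability = 0.7400.
Difference = 0.8000 − 0.7400 = 0.060.

0.060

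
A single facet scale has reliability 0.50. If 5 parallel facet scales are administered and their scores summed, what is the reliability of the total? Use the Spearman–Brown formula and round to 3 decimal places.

ρ_k = kρ / (1 + (k−1)ρ) = 5·0.50 / (1 + 4·0.50) = 2.500 / 3.000 = 0.833.

0.833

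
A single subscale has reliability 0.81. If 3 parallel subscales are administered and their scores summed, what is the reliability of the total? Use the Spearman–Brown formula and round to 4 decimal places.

ρ_k = kρ / (1 + (k−1)ρ) = 3·0.81 / (1 + 2·0.81) = 2.430 / 2.620 = 0.9275.

0.9275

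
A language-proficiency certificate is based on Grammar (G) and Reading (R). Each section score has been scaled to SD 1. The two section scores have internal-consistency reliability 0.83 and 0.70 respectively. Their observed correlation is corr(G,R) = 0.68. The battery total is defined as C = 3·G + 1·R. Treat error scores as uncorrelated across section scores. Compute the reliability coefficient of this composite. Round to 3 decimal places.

Var(C) = 3² + 1 + 2·[3·0.68] = 10 + 4.08 = 14.08.
Because errors are independent across components, Cov(Tᵢ,Tⱼ) = Cov(Xᵢ,Xⱼ); the off-diagonal part of the true-score variance is the same as above.
True-score variance = [3²·0.83 + 0.70] + 4.08 = 8.17 + 4.08 = 12.25.
Reliability = 12.25 / 14.08 = 0.870.

0.870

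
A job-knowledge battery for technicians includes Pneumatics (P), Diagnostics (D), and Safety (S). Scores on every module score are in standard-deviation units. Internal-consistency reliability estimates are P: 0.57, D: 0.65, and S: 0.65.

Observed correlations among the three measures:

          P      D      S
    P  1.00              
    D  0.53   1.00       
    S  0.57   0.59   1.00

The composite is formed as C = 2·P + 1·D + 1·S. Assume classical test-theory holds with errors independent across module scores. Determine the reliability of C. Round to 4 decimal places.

0.7910

Var(C) = 2² + 1 + 1 + 2·[2·0.53 + 2·0.57 + 0.59] = 6 + 5.58 = 11.58.
Under uncorrelated errors the observed covariances equal the true-score covariances, so only the own-variance terms attenuate.
True-score variance = [2²·0.57 + 0.65 + 0.65] + 5.58 = 3.58 + 5.58 = 9.16.
Reliability = 9.16 / 11.58 = 0.7910.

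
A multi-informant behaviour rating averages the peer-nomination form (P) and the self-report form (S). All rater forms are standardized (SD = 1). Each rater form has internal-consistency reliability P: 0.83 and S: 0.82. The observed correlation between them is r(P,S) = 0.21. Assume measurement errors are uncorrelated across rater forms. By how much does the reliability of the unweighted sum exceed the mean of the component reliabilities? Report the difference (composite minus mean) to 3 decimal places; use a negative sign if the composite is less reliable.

0.030

Var(sum) = 2 + 0.42 = 2.42; true-score variance = 1.65 + 0.42 = 2.07; composite reliability = 0.8554.
Mean component reliability = 0.8250.
Difference = 0.8554 − 0.8250 = 0.030.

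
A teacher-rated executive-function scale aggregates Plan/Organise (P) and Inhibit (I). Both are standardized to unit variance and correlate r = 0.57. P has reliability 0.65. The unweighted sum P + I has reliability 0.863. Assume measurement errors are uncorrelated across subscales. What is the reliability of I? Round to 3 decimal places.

0.920

Var(P+I) = 2 + 2·0.57 = 3.140.
True-score variance = ρ_P + ρ_I + 2·0.57, so 0.863 = (0.65 + ρ_I + 1.14) / 3.140.
ρ_I = 0.863·3.140 − 0.65 − 1.14 = 0.920.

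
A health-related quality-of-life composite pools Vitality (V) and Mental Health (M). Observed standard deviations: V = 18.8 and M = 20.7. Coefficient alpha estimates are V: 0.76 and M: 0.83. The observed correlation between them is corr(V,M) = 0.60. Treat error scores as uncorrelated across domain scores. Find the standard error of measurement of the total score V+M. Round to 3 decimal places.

Var(total) = 781.93 + 466.992 = 1248.92.
True-score variance = 624.261 + 466.992 = 1091.25, so reliability = 0.8738.
Error variance = 1248.92 − 1091.25 = 157.669; SEM = √157.669 = 12.557.

12.557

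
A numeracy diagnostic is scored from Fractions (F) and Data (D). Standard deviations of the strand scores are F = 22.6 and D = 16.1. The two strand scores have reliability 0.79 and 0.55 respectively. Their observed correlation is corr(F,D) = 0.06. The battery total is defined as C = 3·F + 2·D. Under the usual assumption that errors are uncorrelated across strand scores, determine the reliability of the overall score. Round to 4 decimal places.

Var(C) = 3²·22.6² + 2²·16.1² + 2·[6·22.6·16.1·0.06] = 5633.68 + 261.979 = 5895.66.
Under uncorrelated errors the observed covariances equal the true-score covariances, so only the own-variance terms attenuate.
True-score variance = [3²·22.6²·0.79 + 2²·16.1²·0.55] + 261.979 = 4201.77 + 261.979 = 4463.74.
Reliability = 4463.74 / 5895.66 = 0.7571.

0.7571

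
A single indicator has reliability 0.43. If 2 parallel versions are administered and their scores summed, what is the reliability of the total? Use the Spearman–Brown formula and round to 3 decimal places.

ρ_k = kρ / (1 + (k−1)ρ) = 2·0.43 / (1 + 1·0.43) = 0.860 / 1.430 = 0.601.

0.601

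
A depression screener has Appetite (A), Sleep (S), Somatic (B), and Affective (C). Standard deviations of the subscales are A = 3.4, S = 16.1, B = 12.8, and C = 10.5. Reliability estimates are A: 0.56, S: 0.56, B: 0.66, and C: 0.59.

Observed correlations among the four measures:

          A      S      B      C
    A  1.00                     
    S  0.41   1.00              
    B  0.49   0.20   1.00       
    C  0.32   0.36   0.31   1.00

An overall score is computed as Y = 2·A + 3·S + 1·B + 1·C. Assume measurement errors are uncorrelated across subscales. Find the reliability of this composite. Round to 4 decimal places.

Var(Y) = 2²·3.4² + 3²·16.1² + 12.8² + 10.5² + 2·[6·3.4·16.1·0.41 + 2·3.4·12.8·0.49 + 2·3.4·10.5·0.32 + 3·16.1·12.8·0.20 + 3·16.1·10.5·0.36 + 12.8·10.5·0.31] = 2653.22 + 1096.09 = 3749.31.
Under uncorrelated errors the observed covariances equal the true-score covariances, so only the own-variance terms attenuate.
True-score variance = [2²·3.4²·0.56 + 3²·16.1²·0.56 + 12.8²·0.66 + 10.5²·0.59] + 1096.09 = 1505.49 + 1096.09 = 2601.58.
Reliability = 2601.58 / 3749.31 = 0.6939.

0.6939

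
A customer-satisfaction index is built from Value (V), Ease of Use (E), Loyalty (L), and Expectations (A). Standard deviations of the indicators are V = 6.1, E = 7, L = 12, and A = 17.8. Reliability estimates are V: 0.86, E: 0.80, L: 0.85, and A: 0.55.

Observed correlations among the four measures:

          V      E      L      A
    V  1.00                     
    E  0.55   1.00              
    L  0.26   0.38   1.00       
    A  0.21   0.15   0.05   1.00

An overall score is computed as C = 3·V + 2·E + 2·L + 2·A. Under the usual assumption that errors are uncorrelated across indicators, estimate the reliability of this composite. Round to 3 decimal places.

0.796

Var(C) = 3²·6.1² + 2²·7² + 2²·12² + 2²·17.8² + 2·[6·6.1·7·0.55 + 6·6.1·12·0.26 + 6·6.1·17.8·0.21 + 4·7·12·0.38 + 4·7·17.8·0.15 + 4·12·17.8·0.05] = 2374.25 + 1274.15 = 3648.4.
Under uncorrelated errors the observed covariances equal the true-score covariances, so only the own-variance terms attenuate.
True-score variance = [3²·6.1²·0.86 + 2²·7²·0.80 + 2²·12²·0.85 + 2²·17.8²·0.55] + 1274.15 = 1631.45 + 1274.15 = 2905.6.
Reliability = 2905.6 / 3648.4 = 0.796.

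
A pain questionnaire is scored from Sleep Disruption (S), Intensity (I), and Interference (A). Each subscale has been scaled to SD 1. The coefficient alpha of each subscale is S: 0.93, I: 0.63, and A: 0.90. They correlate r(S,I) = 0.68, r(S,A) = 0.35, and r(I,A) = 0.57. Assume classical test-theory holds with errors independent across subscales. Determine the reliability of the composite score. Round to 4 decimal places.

Var(S+I+A) = 3 + 2·[0.68 + 0.35 + 0.57] = 3 + 3.2 = 6.2.
With uncorrelated errors the cross-covariances are all true-score covariance, so they carry over unchanged; only the diagonal terms shrink to ρᵢσᵢ².
True-score variance = [0.93 + 0.63 + 0.90] + 3.2 = 2.46 + 3.2 = 5.66.
Reliability = 5.66 / 6.2 = 0.9129.

0.9129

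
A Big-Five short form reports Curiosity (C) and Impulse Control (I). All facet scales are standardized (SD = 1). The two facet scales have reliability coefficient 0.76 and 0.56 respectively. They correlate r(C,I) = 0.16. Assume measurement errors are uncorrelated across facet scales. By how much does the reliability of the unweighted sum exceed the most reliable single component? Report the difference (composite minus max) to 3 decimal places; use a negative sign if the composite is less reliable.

-0.053

Var(sum) = 2 + 0.32 = 2.32; true-score variance = 1.32 + 0.32 = 1.64; composite reliability = 0.7069.
Max component reliability = 0.7600.
Difference = 0.7069 − 0.7600 = -0.053.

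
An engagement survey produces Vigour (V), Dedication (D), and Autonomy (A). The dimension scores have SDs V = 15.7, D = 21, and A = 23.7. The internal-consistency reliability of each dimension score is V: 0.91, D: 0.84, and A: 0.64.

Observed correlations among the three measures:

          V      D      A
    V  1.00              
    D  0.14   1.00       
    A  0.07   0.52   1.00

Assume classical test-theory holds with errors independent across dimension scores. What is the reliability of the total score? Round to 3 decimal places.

Var(V+D+A) = 15.7² + 21² + 23.7² + 2·[15.7·21·0.14 + 15.7·23.7·0.07 + 21·23.7·0.52] = 1249.18 + 662.017 = 1911.2.
Because errors are independent across components, Cov(Tᵢ,Tⱼ) = Cov(Xᵢ,Xⱼ); the off-diagonal part of the true-score variance is the same as above.
True-score variance = [15.7²·0.91 + 21²·0.84 + 23.7²·0.64] + 662.017 = 954.227 + 662.017 = 1616.24.
Reliability = 1616.24 / 1911.2 = 0.846.

0.846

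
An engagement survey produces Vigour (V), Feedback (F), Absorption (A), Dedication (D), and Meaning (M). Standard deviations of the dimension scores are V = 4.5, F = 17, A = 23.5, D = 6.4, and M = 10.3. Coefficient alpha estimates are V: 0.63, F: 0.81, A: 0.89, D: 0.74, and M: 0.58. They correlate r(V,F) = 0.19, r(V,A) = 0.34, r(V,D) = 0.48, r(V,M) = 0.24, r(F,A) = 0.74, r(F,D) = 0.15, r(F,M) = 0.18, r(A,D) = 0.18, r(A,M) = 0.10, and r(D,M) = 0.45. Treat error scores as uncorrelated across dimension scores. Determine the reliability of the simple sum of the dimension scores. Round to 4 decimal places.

Var(V+F+A+D+M) = 4.5² + 17² + 23.5² + 6.4² + 10.3² + 2·[4.5·17·0.19 + 4.5·23.5·0.34 + 4.5·6.4·0.48 + 4.5·10.3·0.24 + 17·23.5·0.74 + 17·6.4·0.15 + 17·10.3·0.18 + 23.5·6.4·0.18 + 23.5·10.3·0.10 + 6.4·10.3·0.45] = 1008.55 + 999.694 = 2008.24.
Under uncorrelated errors the observed covariances equal the true-score covariances, so only the own-variance terms attenuate.
True-score variance = [4.5²·0.63 + 17²·0.81 + 23.5²·0.89 + 6.4²·0.74 + 10.3²·0.58] + 999.694 = 830.193 + 999.694 = 1829.89.
Reliability = 1829.89 / 2008.24 = 0.9112.

0.9112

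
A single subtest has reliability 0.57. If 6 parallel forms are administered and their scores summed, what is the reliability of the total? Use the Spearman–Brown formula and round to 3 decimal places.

0.888

ρ_k = kρ / (1 + (k−1)ρ) = 6·0.57 / (1 + 5·0.57) = 3.420 / 3.850 = 0.888.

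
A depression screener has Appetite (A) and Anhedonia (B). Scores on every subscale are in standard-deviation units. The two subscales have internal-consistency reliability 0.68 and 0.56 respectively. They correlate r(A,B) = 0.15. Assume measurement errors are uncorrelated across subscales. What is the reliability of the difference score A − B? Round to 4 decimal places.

0.5529

Var(A−B) = 1 + 1 − 2·0.15 = 2 − 0.3 = 1.7.
Under uncorrelated errors the observed covariances equal the true-score covariances, so only the own-variance terms attenuate.
True-score variance = [0.68 + 0.56] − 0.3 = 1.24 − 0.3 = 0.94.
Reliability = 0.94 / 1.7 = 0.5529.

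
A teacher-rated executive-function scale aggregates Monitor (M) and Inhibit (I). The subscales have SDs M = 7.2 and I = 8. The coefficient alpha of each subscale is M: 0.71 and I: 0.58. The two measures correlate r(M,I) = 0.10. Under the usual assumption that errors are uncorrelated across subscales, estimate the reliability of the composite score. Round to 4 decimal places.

0.6709

Var(M+I) = 7.2² + 8² + 2·[7.2·8·0.10] = 115.84 + 11.52 = 127.36.
With uncorrelated errors the cross-covariances are all true-score covariance, so they carry over unchanged; only the diagonal terms shrink to ρᵢσᵢ².
True-score variance = [7.2²·0.71 + 8²·0.58] + 11.52 = 73.9264 + 11.52 = 85.4464.
Reliability = 85.4464 / 127.36 = 0.6709.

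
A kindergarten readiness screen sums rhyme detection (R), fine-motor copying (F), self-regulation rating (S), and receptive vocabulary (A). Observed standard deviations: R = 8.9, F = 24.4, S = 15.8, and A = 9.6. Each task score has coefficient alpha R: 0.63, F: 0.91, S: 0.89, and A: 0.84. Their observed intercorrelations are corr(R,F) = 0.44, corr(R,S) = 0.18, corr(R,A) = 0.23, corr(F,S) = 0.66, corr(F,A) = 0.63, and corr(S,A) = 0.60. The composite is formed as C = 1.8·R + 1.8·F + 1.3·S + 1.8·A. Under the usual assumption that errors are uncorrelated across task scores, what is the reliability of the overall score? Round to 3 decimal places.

Var(C) = 1.8²·8.9² + 1.8²·24.4² + 1.3²·15.8² + 1.8²·9.6² + 2·[3.24·8.9·24.4·0.44 + 2.34·8.9·15.8·0.18 + 3.24·8.9·9.6·0.23 + 2.34·24.4·15.8·0.66 + 3.24·24.4·9.6·0.63 + 2.34·15.8·9.6·0.60] = 2906.1 + 3437.94 = 6344.03.
Because errors are independent across components, Cov(Tᵢ,Tⱼ) = Cov(Xᵢ,Xⱼ); the off-diagonal part of the true-score variance is the same as above.
True-score variance = [1.8²·8.9²·0.63 + 1.8²·24.4²·0.91 + 1.3²·15.8²·0.89 + 1.8²·9.6²·0.84] + 3437.94 = 2543.35 + 3437.94 = 5981.29.
Reliability = 5981.29 / 6344.03 = 0.943.

0.943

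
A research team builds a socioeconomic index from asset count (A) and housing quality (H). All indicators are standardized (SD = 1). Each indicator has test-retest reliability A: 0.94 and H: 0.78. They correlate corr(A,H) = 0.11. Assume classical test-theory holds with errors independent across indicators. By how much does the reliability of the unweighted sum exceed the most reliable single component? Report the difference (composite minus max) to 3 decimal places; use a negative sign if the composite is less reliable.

-0.066

Var(sum) = 2 + 0.22 = 2.22; true-score variance = 1.72 + 0.22 = 1.94; composite reliability = 0.8739.
Max component reliability = 0.9400.
Difference = 0.8739 − 0.9400 = -0.066.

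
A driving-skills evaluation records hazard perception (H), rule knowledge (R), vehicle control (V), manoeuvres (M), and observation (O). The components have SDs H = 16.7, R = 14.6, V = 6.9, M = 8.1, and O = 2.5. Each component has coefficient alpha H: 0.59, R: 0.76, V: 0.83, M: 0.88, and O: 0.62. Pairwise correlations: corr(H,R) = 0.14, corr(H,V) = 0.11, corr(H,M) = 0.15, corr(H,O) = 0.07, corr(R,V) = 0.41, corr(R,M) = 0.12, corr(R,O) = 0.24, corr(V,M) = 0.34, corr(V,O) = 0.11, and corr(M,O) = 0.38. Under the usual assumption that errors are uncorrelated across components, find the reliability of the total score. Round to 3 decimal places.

Var(H+R+V+M+O) = 16.7² + 14.6² + 6.9² + 8.1² + 2.5² + 2·[16.7·14.6·0.14 + 16.7·6.9·0.11 + 16.7·8.1·0.15 + 16.7·2.5·0.07 + 14.6·6.9·0.41 + 14.6·8.1·0.12 + 14.6·2.5·0.24 + 6.9·8.1·0.34 + 6.9·2.5·0.11 + 8.1·2.5·0.38] = 611.52 + 325.746 = 937.266.
Under uncorrelated errors the observed covariances equal the true-score covariances, so only the own-variance terms attenuate.
True-score variance = [16.7²·0.59 + 14.6²·0.76 + 6.9²·0.83 + 8.1²·0.88 + 2.5²·0.62] + 325.746 = 427.675 + 325.746 = 753.42.
Reliability = 753.42 / 937.266 = 0.804.

0.804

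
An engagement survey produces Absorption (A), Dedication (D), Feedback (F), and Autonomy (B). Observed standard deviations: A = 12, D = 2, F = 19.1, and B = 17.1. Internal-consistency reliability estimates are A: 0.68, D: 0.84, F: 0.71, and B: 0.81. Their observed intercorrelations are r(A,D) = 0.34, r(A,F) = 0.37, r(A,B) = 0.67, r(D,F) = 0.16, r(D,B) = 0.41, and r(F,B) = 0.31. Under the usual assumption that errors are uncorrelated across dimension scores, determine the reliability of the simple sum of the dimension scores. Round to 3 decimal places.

Var(A+D+F+B) = 12² + 2² + 19.1² + 17.1² + 2·[12·2·0.34 + 12·19.1·0.37 + 12·17.1·0.67 + 2·19.1·0.16 + 2·17.1·0.41 + 19.1·17.1·0.31] = 805.22 + 703.662 = 1508.88.
With uncorrelated errors the cross-covariances are all true-score covariance, so they carry over unchanged; only the diagonal terms shrink to ρᵢσᵢ².
True-score variance = [12²·0.68 + 2²·0.84 + 19.1²·0.71 + 17.1²·0.81] + 703.662 = 597.147 + 703.662 = 1300.81.
Reliability = 1300.81 / 1508.88 = 0.862.

0.862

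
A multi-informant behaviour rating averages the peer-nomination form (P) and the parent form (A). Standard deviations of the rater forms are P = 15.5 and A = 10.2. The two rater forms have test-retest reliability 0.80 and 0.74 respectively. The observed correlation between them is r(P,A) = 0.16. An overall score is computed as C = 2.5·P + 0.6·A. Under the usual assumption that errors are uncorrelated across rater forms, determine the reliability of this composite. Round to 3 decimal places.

Var(C) = 2.5²·15.5² + 0.6²·10.2² + 2·[1.5·15.5·10.2·0.16] = 1539.02 + 75.888 = 1614.9.
Because errors are independent across components, Cov(Tᵢ,Tⱼ) = Cov(Xᵢ,Xⱼ); the off-diagonal part of the true-score variance is the same as above.
True-score variance = [2.5²·15.5²·0.80 + 0.6²·10.2²·0.74] + 75.888 = 1228.97 + 75.888 = 1304.85.
Reliability = 1304.85 / 1614.9 = 0.808.

0.808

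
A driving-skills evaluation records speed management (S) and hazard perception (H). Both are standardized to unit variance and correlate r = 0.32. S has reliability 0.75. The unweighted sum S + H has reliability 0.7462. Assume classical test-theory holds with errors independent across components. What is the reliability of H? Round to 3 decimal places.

Var(S+H) = 2 + 2·0.32 = 2.640.
True-score variance = ρ_S + ρ_H + 2·0.32, so 0.7462 = (0.75 + ρ_H + 0.64) / 2.640.
ρ_H = 0.7462·2.640 − 0.75 − 0.64 = 0.580.

0.580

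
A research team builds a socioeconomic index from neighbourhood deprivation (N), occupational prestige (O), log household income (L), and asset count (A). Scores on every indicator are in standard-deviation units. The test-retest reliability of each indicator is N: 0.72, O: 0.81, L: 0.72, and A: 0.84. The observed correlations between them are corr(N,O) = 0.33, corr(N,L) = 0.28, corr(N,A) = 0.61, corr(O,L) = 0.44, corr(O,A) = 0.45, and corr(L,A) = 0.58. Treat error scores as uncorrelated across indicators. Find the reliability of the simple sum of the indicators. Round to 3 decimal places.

Var(N+O+L+A) = 4 + 2·[0.33 + 0.28 + 0.61 + 0.44 + 0.45 + 0.58] = 4 + 5.38 = 9.38.
Because errors are independent across components, Cov(Tᵢ,Tⱼ) = Cov(Xᵢ,Xⱼ); the off-diagonal part of the true-score variance is the same as above.
True-score variance = [0.72 + 0.81 + 0.72 + 0.84] + 5.38 = 3.09 + 5.38 = 8.47.
Reliability = 8.47 / 9.38 = 0.903.

0.903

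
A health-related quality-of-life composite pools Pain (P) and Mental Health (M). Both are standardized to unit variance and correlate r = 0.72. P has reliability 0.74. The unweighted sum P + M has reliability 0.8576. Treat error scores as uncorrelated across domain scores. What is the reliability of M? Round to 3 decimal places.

Var(P+M) = 2 + 2·0.72 = 3.440.
True-score variance = ρ_P + ρ_M + 2·0.72, so 0.8576 = (0.74 + ρ_M + 1.44) / 3.440.
ρ_M = 0.8576·3.440 − 0.74 − 1.44 = 0.770.

0.770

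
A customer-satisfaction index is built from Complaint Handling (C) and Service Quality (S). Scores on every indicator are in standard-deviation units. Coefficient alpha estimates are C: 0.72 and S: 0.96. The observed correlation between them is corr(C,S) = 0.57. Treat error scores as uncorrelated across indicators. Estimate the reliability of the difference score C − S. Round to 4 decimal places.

Var(C−S) = 1 + 1 − 2·0.57 = 2 − 1.14 = 0.86.
Under uncorrelated errors the observed covariances equal the true-score covariances, so only the own-variance terms attenuate.
True-score variance = [0.72 + 0.96] − 1.14 = 1.68 − 1.14 = 0.54.
Reliability = 0.54 / 0.86 = 0.6279.

0.6279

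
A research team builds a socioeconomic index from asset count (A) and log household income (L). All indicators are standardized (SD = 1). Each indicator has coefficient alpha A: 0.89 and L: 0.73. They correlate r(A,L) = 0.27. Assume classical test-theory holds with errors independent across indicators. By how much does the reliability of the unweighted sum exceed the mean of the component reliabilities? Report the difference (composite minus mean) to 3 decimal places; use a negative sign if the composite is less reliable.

0.040

Var(sum) = 2 + 0.54 = 2.54; true-score variance = 1.62 + 0.54 = 2.16; composite reliability = 0.8504.
Mean component reliability = 0.8100.
Difference = 0.8504 − 0.8100 = 0.040.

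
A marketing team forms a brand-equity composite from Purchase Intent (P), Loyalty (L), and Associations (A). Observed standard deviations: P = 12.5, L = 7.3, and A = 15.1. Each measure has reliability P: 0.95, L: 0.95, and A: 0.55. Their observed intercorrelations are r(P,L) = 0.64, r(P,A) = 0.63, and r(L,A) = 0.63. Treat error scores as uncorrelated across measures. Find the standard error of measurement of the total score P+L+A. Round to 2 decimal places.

Var(total) = 437.55 + 493.515 = 931.065.
True-score variance = 324.469 + 493.515 = 817.983, so reliability = 0.8785.
Error variance = 931.065 − 817.983 = 113.082; SEM = √113.082 = 10.63.

10.63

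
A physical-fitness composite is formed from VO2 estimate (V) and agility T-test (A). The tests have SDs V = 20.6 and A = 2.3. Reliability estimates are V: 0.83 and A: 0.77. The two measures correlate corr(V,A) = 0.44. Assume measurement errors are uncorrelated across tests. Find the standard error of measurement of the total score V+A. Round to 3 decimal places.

8.565

Var(total) = 429.65 + 41.6944 = 471.344.
True-score variance = 356.292 + 41.6944 = 397.987, so reliability = 0.8444.
Error variance = 471.344 − 397.987 = 73.3579; SEM = √73.3579 = 8.565.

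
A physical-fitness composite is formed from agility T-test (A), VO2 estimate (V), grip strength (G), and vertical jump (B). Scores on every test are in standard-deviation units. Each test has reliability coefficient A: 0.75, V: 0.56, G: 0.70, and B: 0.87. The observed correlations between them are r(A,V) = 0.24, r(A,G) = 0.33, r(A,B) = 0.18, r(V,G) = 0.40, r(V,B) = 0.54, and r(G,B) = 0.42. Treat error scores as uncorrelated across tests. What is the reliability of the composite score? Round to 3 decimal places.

Var(A+V+G+B) = 4 + 2·[0.24 + 0.33 + 0.18 + 0.40 + 0.54 + 0.42] = 4 + 4.22 = 8.22.
Because errors are independent across components, Cov(Tᵢ,Tⱼ) = Cov(Xᵢ,Xⱼ); the off-diagonal part of the true-score variance is the same as above.
True-score variance = [0.75 + 0.56 + 0.70 + 0.87] + 4.22 = 2.88 + 4.22 = 7.1.
Reliability = 7.1 / 8.22 = 0.864.

0.864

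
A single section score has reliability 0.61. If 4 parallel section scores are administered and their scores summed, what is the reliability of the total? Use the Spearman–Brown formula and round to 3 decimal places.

0.862

ρ_k = kρ / (1 + (k−1)ρ) = 4·0.61 / (1 + 3·0.61) = 2.440 / 2.830 = 0.862.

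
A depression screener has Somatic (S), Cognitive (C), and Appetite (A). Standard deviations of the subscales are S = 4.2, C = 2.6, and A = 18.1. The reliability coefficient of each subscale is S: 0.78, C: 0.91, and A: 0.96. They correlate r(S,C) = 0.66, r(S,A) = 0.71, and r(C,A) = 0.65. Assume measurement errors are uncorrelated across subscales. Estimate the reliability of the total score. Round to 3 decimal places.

0.967

Var(S+C+A) = 4.2² + 2.6² + 18.1² + 2·[4.2·2.6·0.66 + 4.2·18.1·0.71 + 2.6·18.1·0.65] = 352.01 + 183.541 = 535.551.
Because errors are independent across components, Cov(Tᵢ,Tⱼ) = Cov(Xᵢ,Xⱼ); the off-diagonal part of the true-score variance is the same as above.
True-score variance = [4.2²·0.78 + 2.6²·0.91 + 18.1²·0.96] + 183.541 = 334.416 + 183.541 = 517.957.
Reliability = 517.957 / 535.551 = 0.967.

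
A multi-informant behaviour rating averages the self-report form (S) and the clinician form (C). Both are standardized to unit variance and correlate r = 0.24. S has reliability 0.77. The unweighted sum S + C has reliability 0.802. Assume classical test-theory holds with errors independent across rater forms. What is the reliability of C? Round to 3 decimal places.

0.739

Var(S+C) = 2 + 2·0.24 = 2.480.
True-score variance = ρ_S + ρ_C + 2·0.24, so 0.802 = (0.77 + ρ_C + 0.48) / 2.480.
ρ_C = 0.802·2.480 − 0.77 − 0.48 = 0.739.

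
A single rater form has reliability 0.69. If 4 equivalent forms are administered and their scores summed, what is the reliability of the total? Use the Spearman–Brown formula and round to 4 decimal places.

0.8990

ρ_k = kρ / (1 + (k−1)ρ) = 4·0.69 / (1 + 3·0.69) = 2.760 / 3.070 = 0.8990.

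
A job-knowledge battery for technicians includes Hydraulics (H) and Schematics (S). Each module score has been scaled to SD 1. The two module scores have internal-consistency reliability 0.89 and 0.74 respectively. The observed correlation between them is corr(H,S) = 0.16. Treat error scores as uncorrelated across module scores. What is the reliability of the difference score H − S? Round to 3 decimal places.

Var(H−S) = 1 + 1 − 2·0.16 = 2 − 0.32 = 1.68.
Under uncorrelated errors the observed covariances equal the true-score covariances, so only the own-variance terms attenuate.
True-score variance = [0.89 + 0.74] − 0.32 = 1.63 − 0.32 = 1.31.
Reliability = 1.31 / 1.68 = 0.780.

0.780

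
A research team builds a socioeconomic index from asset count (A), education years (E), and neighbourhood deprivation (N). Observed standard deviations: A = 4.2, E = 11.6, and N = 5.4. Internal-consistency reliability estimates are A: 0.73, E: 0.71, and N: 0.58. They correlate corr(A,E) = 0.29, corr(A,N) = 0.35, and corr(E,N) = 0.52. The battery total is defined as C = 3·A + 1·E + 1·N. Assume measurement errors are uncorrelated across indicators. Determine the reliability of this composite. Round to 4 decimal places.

0.8190

Var(C) = 3²·4.2² + 11.6² + 5.4² + 2·[3·4.2·11.6·0.29 + 3·4.2·5.4·0.35 + 11.6·5.4·0.52] = 322.48 + 197.546 = 520.026.
Because errors are independent across components, Cov(Tᵢ,Tⱼ) = Cov(Xᵢ,Xⱼ); the off-diagonal part of the true-score variance is the same as above.
True-score variance = [3²·4.2²·0.73 + 11.6²·0.71 + 5.4²·0.58] + 197.546 = 228.345 + 197.546 = 425.892.
Reliability = 425.892 / 520.026 = 0.8190.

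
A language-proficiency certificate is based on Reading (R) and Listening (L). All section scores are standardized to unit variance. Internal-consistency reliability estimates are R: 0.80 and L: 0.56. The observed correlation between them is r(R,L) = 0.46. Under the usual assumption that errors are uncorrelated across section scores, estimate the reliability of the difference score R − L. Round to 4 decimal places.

0.4074

Var(R−L) = 1 + 1 − 2·0.46 = 2 − 0.92 = 1.08.
Because errors are independent across components, Cov(Tᵢ,Tⱼ) = Cov(Xᵢ,Xⱼ); the off-diagonal part of the true-score variance is the same as above.
True-score variance = [0.80 + 0.56] − 0.92 = 1.36 − 0.92 = 0.44.
Reliability = 0.44 / 1.08 = 0.4074.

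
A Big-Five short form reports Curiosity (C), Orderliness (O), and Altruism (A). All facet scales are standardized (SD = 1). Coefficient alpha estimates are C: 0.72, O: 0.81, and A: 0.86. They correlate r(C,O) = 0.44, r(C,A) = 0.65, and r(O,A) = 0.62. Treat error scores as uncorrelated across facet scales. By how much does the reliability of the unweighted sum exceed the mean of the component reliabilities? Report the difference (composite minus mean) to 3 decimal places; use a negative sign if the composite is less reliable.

0.108

Var(sum) = 3 + 3.42 = 6.42; true-score variance = 2.39 + 3.42 = 5.81; composite reliability = 0.9050.
Mean component reliability = 0.7967.
Difference = 0.9050 − 0.7967 = 0.108.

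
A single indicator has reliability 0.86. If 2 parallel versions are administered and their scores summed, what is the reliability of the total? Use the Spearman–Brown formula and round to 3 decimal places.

ρ_k = kρ / (1 + (k−1)ρ) = 2·0.86 / (1 + 1·0.86) = 1.720 / 1.860 = 0.925.

0.925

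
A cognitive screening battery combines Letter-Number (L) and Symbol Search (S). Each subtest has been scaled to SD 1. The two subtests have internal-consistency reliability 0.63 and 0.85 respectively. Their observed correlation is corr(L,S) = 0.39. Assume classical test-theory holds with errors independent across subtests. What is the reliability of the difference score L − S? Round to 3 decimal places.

0.574

Var(L−S) = 1 + 1 − 2·0.39 = 2 − 0.78 = 1.22.
With uncorrelated errors the cross-covariances are all true-score covariance, so they carry over unchanged; only the diagonal terms shrink to ρᵢσᵢ².
True-score variance = [0.63 + 0.85] − 0.78 = 1.48 − 0.78 = 0.7.
Reliability = 0.7 / 1.22 = 0.574.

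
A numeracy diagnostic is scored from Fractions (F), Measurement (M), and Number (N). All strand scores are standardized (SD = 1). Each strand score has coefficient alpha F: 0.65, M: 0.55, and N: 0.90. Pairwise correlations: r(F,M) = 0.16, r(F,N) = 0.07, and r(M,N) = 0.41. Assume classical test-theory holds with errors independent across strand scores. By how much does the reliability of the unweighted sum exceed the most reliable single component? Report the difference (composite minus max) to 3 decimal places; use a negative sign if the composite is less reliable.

Var(sum) = 3 + 1.28 = 4.28; true-score variance = 2.1 + 1.28 = 3.38; composite reliability = 0.7897.
Max component reliability = 0.9000.
Difference = 0.7897 − 0.9000 = -0.110.

-0.110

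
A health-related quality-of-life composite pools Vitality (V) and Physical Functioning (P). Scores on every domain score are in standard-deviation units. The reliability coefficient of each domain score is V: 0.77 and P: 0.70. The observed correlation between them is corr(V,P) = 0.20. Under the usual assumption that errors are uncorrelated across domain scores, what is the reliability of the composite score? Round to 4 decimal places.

Var(V+P) = 2 + 2·[0.20] = 2 + 0.4 = 2.4.
With uncorrelated errors the cross-covariances are all true-score covariance, so they carry over unchanged; only the diagonal terms shrink to ρᵢσᵢ².
True-score variance = [0.77 + 0.70] + 0.4 = 1.47 + 0.4 = 1.87.
Reliability = 1.87 / 2.4 = 0.7792.

0.7792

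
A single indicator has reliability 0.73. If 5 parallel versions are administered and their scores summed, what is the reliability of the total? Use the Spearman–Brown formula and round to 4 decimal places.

0.9311

ρ_k = kρ / (1 + (k−1)ρ) = 5·0.73 / (1 + 4·0.73) = 3.650 / 3.920 = 0.9311.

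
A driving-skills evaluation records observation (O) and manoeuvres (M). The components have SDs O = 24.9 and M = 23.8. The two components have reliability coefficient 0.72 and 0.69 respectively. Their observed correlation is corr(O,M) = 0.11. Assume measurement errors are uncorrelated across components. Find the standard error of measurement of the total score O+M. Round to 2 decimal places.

18.69

Var(total) = 1186.45 + 130.376 = 1316.83.
True-score variance = 837.251 + 130.376 = 967.627, so reliability = 0.7348.
Error variance = 1316.83 − 967.627 = 349.199; SEM = √349.199 = 18.69.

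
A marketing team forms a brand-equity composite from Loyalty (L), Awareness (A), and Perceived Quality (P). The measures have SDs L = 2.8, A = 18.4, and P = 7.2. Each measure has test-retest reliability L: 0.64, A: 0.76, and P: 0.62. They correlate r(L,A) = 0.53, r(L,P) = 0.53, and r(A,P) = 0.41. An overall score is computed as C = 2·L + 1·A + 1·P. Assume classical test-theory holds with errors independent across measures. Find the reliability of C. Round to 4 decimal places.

Var(C) = 2²·2.8² + 18.4² + 7.2² + 2·[2·2.8·18.4·0.53 + 2·2.8·7.2·0.53 + 18.4·7.2·0.41] = 421.76 + 260.595 = 682.355.
Under uncorrelated errors the observed covariances equal the true-score covariances, so only the own-variance terms attenuate.
True-score variance = [2²·2.8²·0.64 + 18.4²·0.76 + 7.2²·0.62] + 260.595 = 309.517 + 260.595 = 570.112.
Reliability = 570.112 / 682.355 = 0.8355.

0.8355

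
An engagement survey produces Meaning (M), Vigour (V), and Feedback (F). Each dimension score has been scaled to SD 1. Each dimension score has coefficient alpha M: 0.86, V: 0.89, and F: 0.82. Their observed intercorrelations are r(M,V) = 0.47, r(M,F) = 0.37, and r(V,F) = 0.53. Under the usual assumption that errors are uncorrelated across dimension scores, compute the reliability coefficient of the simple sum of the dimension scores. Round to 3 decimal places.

0.925

Var(M+V+F) = 3 + 2·[0.47 + 0.37 + 0.53] = 3 + 2.74 = 5.74.
Under uncorrelated errors the observed covariances equal the true-score covariances, so only the own-variance terms attenuate.
True-score variance = [0.86 + 0.89 + 0.82] + 2.74 = 2.57 + 2.74 = 5.31.
Reliability = 5.31 / 5.74 = 0.925.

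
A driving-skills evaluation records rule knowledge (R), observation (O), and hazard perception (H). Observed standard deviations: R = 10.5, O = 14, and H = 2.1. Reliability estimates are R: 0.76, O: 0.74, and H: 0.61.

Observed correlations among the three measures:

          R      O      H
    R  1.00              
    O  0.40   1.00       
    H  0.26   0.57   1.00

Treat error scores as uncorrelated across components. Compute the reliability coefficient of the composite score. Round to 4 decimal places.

0.8328

Var(R+O+H) = 10.5² + 14² + 2.1² + 2·[10.5·14·0.40 + 10.5·2.1·0.26 + 14·2.1·0.57] = 310.66 + 162.582 = 473.242.
With uncorrelated errors the cross-covariances are all true-score covariance, so they carry over unchanged; only the diagonal terms shrink to ρᵢσᵢ².
True-score variance = [10.5²·0.76 + 14²·0.74 + 2.1²·0.61] + 162.582 = 231.52 + 162.582 = 394.102.
Reliability = 394.102 / 473.242 = 0.8328.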